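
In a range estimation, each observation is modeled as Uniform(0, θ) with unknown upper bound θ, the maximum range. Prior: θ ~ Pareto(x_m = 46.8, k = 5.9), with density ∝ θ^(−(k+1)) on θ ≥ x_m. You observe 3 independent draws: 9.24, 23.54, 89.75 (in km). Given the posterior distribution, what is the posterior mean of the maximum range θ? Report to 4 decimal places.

A Pareto(scale x_m, shape k) prior on the upper bound θ of Uniform(0, θ) is conjugate: posterior is Pareto(max(x_m, max xᵢ), k + n).
Sample maximum = 89.75; prior scale x_m = 46.8 → posterior scale = max = 89.75.
Posterior shape = 5.9 + 3 = 8.9.
E[θ|data] = k·x_m/(k−1) = 8.9·89.75/7.9 = 101.1108.

101.1108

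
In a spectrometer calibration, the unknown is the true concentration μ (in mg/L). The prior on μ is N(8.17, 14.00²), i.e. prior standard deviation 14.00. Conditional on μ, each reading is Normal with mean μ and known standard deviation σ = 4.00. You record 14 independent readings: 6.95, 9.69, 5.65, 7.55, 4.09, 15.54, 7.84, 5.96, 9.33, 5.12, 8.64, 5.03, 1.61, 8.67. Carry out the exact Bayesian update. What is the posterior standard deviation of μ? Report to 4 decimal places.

1.0659

For Normal data with known variance σ², a Normal(μ₀, σ₀²) prior on μ is conjugate. Posterior precision = 1/σ₀² + n/σ²; posterior mean is the precision-weighted average of μ₀ and x̄.
σ₀² = 14.00² = 196, σ² = 4.00² = 16; σ² + n·σ₀² = 16 + 14·196 = 2760.
Posterior precision = 1/σ₀² + n/σ² = 1/196 + 14/16 = (σ² + n·σ₀²)/(σ₀²σ²) = 2760/(196·16); posterior variance σₙ² = σ₀²σ²/(σ² + n·σ₀²) = 196·16/2760 = 1.136232.
Posterior SD = √σₙ² = √(196·16/2760) = 1.0659.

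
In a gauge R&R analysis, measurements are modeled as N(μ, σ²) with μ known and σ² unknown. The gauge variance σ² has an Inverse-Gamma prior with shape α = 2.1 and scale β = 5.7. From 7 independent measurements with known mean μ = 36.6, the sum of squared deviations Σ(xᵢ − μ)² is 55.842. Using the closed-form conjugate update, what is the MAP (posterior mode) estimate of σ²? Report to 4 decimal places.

5.0941

With known mean μ and an Inverse-Gamma(α, β) prior on σ², the Normal likelihood is conjugate: posterior is Inv-Gamma(α + n/2, β + Σ(xᵢ−μ)²/2).
Posterior: Inv-Gamma(2.1 + 7/2, 5.7 + 55.842/2) = Inv-Gamma(5.60, 33.6210).
Mode = β/(α+1) = 33.6210/6.60 = 5.0941.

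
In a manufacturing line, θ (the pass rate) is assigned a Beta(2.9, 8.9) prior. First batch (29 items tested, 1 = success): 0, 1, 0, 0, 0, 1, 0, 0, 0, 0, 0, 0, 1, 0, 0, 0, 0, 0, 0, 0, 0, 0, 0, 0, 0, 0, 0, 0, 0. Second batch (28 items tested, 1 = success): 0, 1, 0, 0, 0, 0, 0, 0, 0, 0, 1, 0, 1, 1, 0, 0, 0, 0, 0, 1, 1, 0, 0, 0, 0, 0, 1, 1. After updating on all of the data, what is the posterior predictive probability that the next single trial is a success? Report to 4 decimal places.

0.2020

The Beta prior is conjugate to a Binomial/Bernoulli likelihood; the update adds successes to α and failures to β.
After batch 1: Beta(2.9+3, 8.9+26) = Beta(5.9, 34.9).
After batch 2: Beta(5.9+8, 34.9+20) = Beta(13.9, 54.9).
For a single future Bernoulli trial, P(success | data) = α/(α+β) = 0.2020.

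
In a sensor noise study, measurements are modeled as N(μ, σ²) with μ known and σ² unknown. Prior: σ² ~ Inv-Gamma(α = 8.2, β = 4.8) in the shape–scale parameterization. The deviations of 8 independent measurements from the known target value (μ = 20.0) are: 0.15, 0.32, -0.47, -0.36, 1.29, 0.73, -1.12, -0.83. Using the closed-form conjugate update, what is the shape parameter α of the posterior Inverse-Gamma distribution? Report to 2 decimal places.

12.20

With known mean μ and an Inverse-Gamma(α, β) prior on σ², the Normal likelihood is conjugate: posterior is Inv-Gamma(α + n/2, β + Σ(xᵢ−μ)²/2).
Σ(xᵢ−μ)² = (0.15)² + (0.32)² + (-0.47)² + (-0.36)² + (1.29)² + (0.73)² + (-1.12)² + (-0.83)² = 4.6157.
Posterior: Inv-Gamma(8.2 + 8/2, 4.8 + 4.6157/2) = Inv-Gamma(12.20, 7.10785).
Posterior α = 12.20.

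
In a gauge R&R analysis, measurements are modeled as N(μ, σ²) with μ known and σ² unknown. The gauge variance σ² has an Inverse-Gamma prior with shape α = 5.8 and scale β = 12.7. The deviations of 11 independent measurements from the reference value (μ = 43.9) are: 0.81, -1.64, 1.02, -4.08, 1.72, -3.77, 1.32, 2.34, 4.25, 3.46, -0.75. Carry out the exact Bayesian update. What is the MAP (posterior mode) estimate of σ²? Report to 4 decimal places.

4.1227

With known mean μ and an Inverse-Gamma(α, β) prior on σ², the Normal likelihood is conjugate: posterior is Inv-Gamma(α + n/2, β + Σ(xᵢ−μ)²/2).
Σ(xᵢ−μ)² = (0.81)² + (-1.64)² + (1.02)² + (-4.08)² + (1.72)² + (-3.77)² + (1.32)² + (2.34)² + (4.25)² + (3.46)² + (-0.75)² = 76.0184.
Posterior: Inv-Gamma(5.8 + 11/2, 12.7 + 76.0184/2) = Inv-Gamma(11.30, 50.70920).
Mode = β/(α+1) = 50.70920/12.30 = 4.1227.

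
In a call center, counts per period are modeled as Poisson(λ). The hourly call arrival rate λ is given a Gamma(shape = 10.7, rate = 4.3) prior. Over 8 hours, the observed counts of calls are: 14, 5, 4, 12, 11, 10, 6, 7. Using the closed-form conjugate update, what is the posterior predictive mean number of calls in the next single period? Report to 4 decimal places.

With a Gamma(shape α, rate β) prior, the Poisson likelihood is conjugate: the posterior is Gamma(α + ΣXᵢ, β + n).
Sum of counts S = 69 over n = 8 hours.
Posterior: Gamma(α+S, β+n) = Gamma(10.7+69, 4.3+8) = Gamma(79.7, 12.3).
The predictive distribution for one future period is NegBinom with mean α/β = 6.4797.

6.4797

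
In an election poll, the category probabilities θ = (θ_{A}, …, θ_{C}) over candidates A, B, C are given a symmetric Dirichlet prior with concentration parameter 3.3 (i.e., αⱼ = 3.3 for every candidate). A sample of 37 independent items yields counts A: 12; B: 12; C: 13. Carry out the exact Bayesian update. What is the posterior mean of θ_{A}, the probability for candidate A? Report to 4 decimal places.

0.3262

The Dirichlet prior is conjugate to the Multinomial likelihood: each posterior αⱼ = prior αⱼ + observed count nⱼ.
Posterior concentration: (15.3, 15.3, 16.3), total = 46.9.
E[θ_{A}|data] = α_{A}/Σα = 15.3/46.9 = 0.3262.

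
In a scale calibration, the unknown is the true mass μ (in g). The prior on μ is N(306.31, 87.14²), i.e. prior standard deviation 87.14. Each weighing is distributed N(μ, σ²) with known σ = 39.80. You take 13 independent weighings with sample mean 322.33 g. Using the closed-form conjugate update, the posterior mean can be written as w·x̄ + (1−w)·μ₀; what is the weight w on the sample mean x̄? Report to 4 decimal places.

0.9842

For Normal data with known variance σ², a Normal(μ₀, σ₀²) prior on μ is conjugate. Posterior precision = 1/σ₀² + n/σ²; posterior mean is the precision-weighted average of μ₀ and x̄.
σ₀² = 87.14² = 7593.3796, σ² = 39.80² = 1584.04. Prior precision 1/σ₀² = 1/7593.3796; data precision n/σ² = 13/1584.04.
w = (n/σ²)/(1/σ₀² + n/σ²) = n·σ₀²/(σ² + n·σ₀²) = 13·7593.3796/(1584.04 + 13·7593.3796) = 98713.9348/100297.9748 = 0.9842.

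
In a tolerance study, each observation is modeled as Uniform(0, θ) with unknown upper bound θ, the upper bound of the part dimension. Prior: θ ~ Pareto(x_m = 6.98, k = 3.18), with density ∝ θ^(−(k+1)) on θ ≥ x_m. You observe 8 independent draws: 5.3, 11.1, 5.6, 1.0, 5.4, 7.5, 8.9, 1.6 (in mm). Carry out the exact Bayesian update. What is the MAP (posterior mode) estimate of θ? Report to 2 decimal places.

A Pareto(scale x_m, shape k) prior on the upper bound θ of Uniform(0, θ) is conjugate: posterior is Pareto(max(x_m, max xᵢ), k + n).
Sample maximum = 11.1; prior scale x_m = 6.98 → posterior scale = max = 11.10.
Posterior shape = 3.18 + 8 = 11.18.
The Pareto density is decreasing on [x_m, ∞), so the mode is x_m = 11.10.

11.10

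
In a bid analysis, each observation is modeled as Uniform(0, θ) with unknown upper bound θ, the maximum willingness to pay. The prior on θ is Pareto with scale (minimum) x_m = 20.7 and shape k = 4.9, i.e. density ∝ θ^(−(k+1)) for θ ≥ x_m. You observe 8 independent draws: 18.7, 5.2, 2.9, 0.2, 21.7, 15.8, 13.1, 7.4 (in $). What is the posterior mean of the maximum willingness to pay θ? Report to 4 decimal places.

23.5235

A Pareto(scale x_m, shape k) prior on the upper bound θ of Uniform(0, θ) is conjugate: posterior is Pareto(max(x_m, max xᵢ), k + n).
Sample maximum = 21.7; prior scale x_m = 20.7 → posterior scale = max = 21.7.
Posterior shape = 4.9 + 8 = 12.9.
E[θ|data] = k·x_m/(k−1) = 12.9·21.7/11.9 = 23.5235.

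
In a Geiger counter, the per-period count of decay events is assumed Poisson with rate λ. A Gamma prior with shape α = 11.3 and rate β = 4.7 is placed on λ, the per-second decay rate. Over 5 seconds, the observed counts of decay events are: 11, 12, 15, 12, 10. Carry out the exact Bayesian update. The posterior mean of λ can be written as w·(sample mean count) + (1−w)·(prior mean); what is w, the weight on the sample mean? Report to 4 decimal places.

0.5155

With a Gamma(shape α, rate β) prior, the Poisson likelihood is conjugate: the posterior is Gamma(α + ΣXᵢ, β + n).
Posterior mean = (α₀+S)/(β₀+n) = [n/(β₀+n)]·(S/n) + [β₀/(β₀+n)]·(α₀/β₀), so only n and β₀ enter the weight.
Weight on data w = n/(β₀+n) = 5/(4.7+5) = 5/9.7 = 0.5155.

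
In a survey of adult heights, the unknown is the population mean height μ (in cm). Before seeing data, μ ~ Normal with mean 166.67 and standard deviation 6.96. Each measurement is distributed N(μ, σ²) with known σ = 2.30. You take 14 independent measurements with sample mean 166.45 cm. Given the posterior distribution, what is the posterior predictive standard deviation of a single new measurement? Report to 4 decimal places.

For Normal data with known variance σ², a Normal(μ₀, σ₀²) prior on μ is conjugate. Posterior precision = 1/σ₀² + n/σ²; posterior mean is the precision-weighted average of μ₀ and x̄.
σ₀² = 6.96² = 48.4416, σ² = 2.30² = 5.29; σ² + n·σ₀² = 5.29 + 14·48.4416 = 683.4724.
Posterior precision = 1/σ₀² + n/σ² = 1/48.4416 + 14/5.29 = (σ² + n·σ₀²)/(σ₀²σ²) = 683.4724/(48.4416·5.29); posterior variance σₙ² = σ₀²σ²/(σ² + n·σ₀²) = 48.4416·5.29/683.4724 = 0.374933.
Predictive variance for one new observation = σₙ² + σ² = 48.4416·5.29/683.4724 + 5.29 = σ²·(σ₀² + 683.4724)/683.4724 = 5.29·731.914/683.4724 = 5.664933; SD = √(5.29·731.914/683.4724) = 2.3801.

2.3801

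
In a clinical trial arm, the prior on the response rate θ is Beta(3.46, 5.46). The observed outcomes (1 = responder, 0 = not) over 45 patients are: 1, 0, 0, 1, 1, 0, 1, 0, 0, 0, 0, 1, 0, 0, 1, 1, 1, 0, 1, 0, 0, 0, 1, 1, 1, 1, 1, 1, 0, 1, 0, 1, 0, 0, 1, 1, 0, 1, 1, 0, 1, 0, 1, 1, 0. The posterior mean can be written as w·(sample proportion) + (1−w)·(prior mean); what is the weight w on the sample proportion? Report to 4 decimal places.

0.8346

The Beta prior is conjugate to a Binomial/Bernoulli likelihood; the update adds successes to α and failures to β.
Posterior mean = (α₀+k)/(α₀+β₀+n) = [n/(α₀+β₀+n)]·(k/n) + [(α₀+β₀)/(α₀+β₀+n)]·α₀/(α₀+β₀), so only n and the prior enter the weight.
The weight on the data is w = n/(α₀+β₀+n) = 45/(3.46+5.46+45) = 45/53.92 = 0.8346.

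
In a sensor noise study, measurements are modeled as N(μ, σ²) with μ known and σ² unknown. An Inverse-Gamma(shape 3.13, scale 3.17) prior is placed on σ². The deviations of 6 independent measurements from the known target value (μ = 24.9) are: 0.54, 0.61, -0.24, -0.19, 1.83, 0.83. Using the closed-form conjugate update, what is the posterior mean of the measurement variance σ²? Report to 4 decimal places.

With known mean μ and an Inverse-Gamma(α, β) prior on σ², the Normal likelihood is conjugate: posterior is Inv-Gamma(α + n/2, β + Σ(xᵢ−μ)²/2).
Σ(xᵢ−μ)² = (0.54)² + (0.61)² + (-0.24)² + (-0.19)² + (1.83)² + (0.83)² = 4.7952.
Posterior: Inv-Gamma(3.13 + 6/2, 3.17 + 4.7952/2) = Inv-Gamma(6.13, 5.56760).
E[σ²|data] = β/(α−1) = 5.56760/5.13 = 1.0853.

1.0853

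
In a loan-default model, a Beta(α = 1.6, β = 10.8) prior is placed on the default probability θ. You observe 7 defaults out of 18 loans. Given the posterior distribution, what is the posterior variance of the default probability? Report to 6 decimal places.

The Beta prior is conjugate to a Binomial/Bernoulli likelihood; the update adds successes to α and failures to β.
Posterior: Beta(α+k, β+n−k) = Beta(1.6+7, 10.8+11) = Beta(8.6, 21.8).
Var = αβ/((α+β)²(α+β+1)) = 8.6·21.8/(30.4²·31.4) = 0.006461.

0.006461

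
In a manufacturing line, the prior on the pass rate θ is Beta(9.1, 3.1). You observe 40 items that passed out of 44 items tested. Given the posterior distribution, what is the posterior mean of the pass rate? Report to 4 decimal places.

0.8737

The Beta prior is conjugate to a Binomial/Bernoulli likelihood; the update adds successes to α and failures to β.
Posterior: Beta(α+k, β+n−k) = Beta(9.1+40, 3.1+4) = Beta(49.1, 7.1).
Posterior mean = α/(α+β) = 49.1/56.2 = 0.8737.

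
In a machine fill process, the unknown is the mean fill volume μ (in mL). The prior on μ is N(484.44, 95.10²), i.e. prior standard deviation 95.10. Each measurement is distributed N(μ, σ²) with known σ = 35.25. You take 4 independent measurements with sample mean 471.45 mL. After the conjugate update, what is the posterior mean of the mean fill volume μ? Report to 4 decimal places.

For Normal data with known variance σ², a Normal(μ₀, σ₀²) prior on μ is conjugate. Posterior precision = 1/σ₀² + n/σ²; posterior mean is the precision-weighted average of μ₀ and x̄.
n·x̄ = 4·471.45 = 1885.8.
σ₀² = 95.10² = 9044.01, σ² = 35.25² = 1242.5625; σ² + n·σ₀² = 1242.5625 + 4·9044.01 = 37418.6025.
Posterior mean = (μ₀/σ₀² + n·x̄/σ²)/(1/σ₀² + n/σ²) = (σ²·μ₀ + σ₀²·n·x̄)/(σ² + n·σ₀²) = (1242.5625·484.44 + 9044.01·1885.8)/37418.6025 = 17657141.0355/37418.6025 = 471.8814.

471.8814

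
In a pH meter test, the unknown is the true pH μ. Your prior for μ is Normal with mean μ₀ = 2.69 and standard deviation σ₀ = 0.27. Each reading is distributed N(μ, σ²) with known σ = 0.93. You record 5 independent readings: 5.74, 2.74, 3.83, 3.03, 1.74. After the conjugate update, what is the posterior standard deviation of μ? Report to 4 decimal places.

0.2265

For Normal data with known variance σ², a Normal(μ₀, σ₀²) prior on μ is conjugate. Posterior precision = 1/σ₀² + n/σ²; posterior mean is the precision-weighted average of μ₀ and x̄.
σ₀² = 0.27² = 0.0729, σ² = 0.93² = 0.8649; σ² + n·σ₀² = 0.8649 + 5·0.0729 = 1.2294.
Posterior precision = 1/σ₀² + n/σ² = 1/0.0729 + 5/0.8649 = (σ² + n·σ₀²)/(σ₀²σ²) = 1.2294/(0.0729·0.8649); posterior variance σₙ² = σ₀²σ²/(σ² + n·σ₀²) = 0.0729·0.8649/1.2294 = 0.051286.
Posterior SD = √σₙ² = √(0.0729·0.8649/1.2294) = 0.2265.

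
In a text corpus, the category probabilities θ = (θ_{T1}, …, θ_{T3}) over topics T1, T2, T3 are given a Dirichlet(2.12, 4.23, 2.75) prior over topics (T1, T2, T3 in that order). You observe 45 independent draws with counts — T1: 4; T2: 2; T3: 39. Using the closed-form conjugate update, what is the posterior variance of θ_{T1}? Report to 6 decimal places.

The Dirichlet prior is conjugate to the Multinomial likelihood: each posterior αⱼ = prior αⱼ + observed count nⱼ.
Posterior concentration: (6.12, 6.23, 41.75), total = 54.10.
Var[θ_j] = α_j(Σα−α_j)/((Σα)²(Σα+1)) = 6.12·47.98/(54.10²·55.10) = 0.001821.

0.001821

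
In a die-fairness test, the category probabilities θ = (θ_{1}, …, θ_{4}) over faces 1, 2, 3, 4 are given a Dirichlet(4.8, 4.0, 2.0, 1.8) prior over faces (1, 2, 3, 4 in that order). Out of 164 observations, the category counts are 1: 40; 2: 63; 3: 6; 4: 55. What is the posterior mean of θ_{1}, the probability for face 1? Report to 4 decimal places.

0.2537

The Dirichlet prior is conjugate to the Multinomial likelihood: each posterior αⱼ = prior αⱼ + observed count nⱼ.
Posterior concentration: (44.8, 67.0, 8.0, 56.8), total = 176.6.
E[θ_{1}|data] = α_{1}/Σα = 44.8/176.6 = 0.2537.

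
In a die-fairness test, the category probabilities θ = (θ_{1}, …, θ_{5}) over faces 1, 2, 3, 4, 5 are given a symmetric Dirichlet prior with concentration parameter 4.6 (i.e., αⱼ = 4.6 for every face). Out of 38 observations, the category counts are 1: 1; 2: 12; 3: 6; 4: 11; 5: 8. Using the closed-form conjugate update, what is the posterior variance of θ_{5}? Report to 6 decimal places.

0.002643

The Dirichlet prior is conjugate to the Multinomial likelihood: each posterior αⱼ = prior αⱼ + observed count nⱼ.
Posterior concentration: (5.6, 16.6, 10.6, 15.6, 12.6), total = 61.0.
Var[θ_j] = α_j(Σα−α_j)/((Σα)²(Σα+1)) = 12.6·48.4/(61.0²·62.0) = 0.002643.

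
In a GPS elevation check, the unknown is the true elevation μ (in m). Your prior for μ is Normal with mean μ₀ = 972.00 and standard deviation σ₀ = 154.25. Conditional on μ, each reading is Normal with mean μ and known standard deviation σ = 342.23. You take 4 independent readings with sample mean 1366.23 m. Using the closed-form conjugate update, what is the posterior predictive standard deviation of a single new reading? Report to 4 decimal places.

360.8987

For Normal data with known variance σ², a Normal(μ₀, σ₀²) prior on μ is conjugate. Posterior precision = 1/σ₀² + n/σ²; posterior mean is the precision-weighted average of μ₀ and x̄.
σ₀² = 154.25² = 23793.0625, σ² = 342.23² = 117121.3729; σ² + n·σ₀² = 117121.3729 + 4·23793.0625 = 212293.6229.
Posterior precision = 1/σ₀² + n/σ² = 1/23793.0625 + 4/117121.3729 = (σ² + n·σ₀²)/(σ₀²σ²) = 212293.6229/(23793.0625·117121.3729); posterior variance σₙ² = σ₀²σ²/(σ² + n·σ₀²) = 23793.0625·117121.3729/212293.6229 = 13126.518392.
Predictive variance for one new observation = σₙ² + σ² = 23793.0625·117121.3729/212293.6229 + 117121.3729 = σ²·(σ₀² + 212293.6229)/212293.6229 = 117121.3729·236086.6854/212293.6229 = 130247.891292; SD = √(117121.3729·236086.6854/212293.6229) = 360.8987.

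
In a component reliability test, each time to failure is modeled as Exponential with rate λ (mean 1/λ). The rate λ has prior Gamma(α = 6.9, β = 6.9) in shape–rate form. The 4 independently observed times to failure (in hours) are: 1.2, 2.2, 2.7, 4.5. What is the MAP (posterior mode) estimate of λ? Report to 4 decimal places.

0.5657

With a Gamma(shape α, rate β) prior on the exponential rate λ, the posterior after n observations with total T = Σxᵢ is Gamma(α+n, β+T).
Sum of observations T = 10.6 hours; n = 4.
Posterior: Gamma(6.9+4, 6.9+10.6) = Gamma(10.9, 17.5).
Mode = (α−1)/β = 0.5657.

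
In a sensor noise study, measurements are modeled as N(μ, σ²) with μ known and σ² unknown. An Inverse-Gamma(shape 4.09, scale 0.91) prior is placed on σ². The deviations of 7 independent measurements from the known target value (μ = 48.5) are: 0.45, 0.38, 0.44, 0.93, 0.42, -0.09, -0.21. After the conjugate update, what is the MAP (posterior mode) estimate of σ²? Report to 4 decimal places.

With known mean μ and an Inverse-Gamma(α, β) prior on σ², the Normal likelihood is conjugate: posterior is Inv-Gamma(α + n/2, β + Σ(xᵢ−μ)²/2).
Σ(xᵢ−μ)² = (0.45)² + (0.38)² + (0.44)² + (0.93)² + (0.42)² + (-0.09)² + (-0.21)² = 1.6340.
Posterior: Inv-Gamma(4.09 + 7/2, 0.91 + 1.6340/2) = Inv-Gamma(7.59, 1.72700).
Mode = β/(α+1) = 1.72700/8.59 = 0.2010.

0.2010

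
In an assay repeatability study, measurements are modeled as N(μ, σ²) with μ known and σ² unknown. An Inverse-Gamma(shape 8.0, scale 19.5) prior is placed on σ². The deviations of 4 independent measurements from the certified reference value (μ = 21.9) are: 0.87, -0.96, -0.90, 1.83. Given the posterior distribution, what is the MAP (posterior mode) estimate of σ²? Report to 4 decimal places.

With known mean μ and an Inverse-Gamma(α, β) prior on σ², the Normal likelihood is conjugate: posterior is Inv-Gamma(α + n/2, β + Σ(xᵢ−μ)²/2).
Σ(xᵢ−μ)² = (0.87)² + (-0.96)² + (-0.90)² + (1.83)² = 5.8374.
Posterior: Inv-Gamma(8.0 + 4/2, 19.5 + 5.8374/2) = Inv-Gamma(10.00, 22.41870).
Mode = β/(α+1) = 22.41870/11.00 = 2.0381.

2.0381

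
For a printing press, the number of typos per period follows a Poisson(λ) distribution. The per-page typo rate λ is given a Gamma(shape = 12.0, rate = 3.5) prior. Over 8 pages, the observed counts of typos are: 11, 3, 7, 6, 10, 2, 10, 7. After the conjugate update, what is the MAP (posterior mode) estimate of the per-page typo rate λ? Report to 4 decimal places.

With a Gamma(shape α, rate β) prior, the Poisson likelihood is conjugate: the posterior is Gamma(α + ΣXᵢ, β + n).
Sum of counts S = 56 over n = 8 pages.
Posterior: Gamma(α+S, β+n) = Gamma(12.0+56, 3.5+8) = Gamma(68.0, 11.5).
Mode of Gamma(α,β) for α≥1 is (α−1)/β = 67.0/11.5 = 5.8261.

5.8261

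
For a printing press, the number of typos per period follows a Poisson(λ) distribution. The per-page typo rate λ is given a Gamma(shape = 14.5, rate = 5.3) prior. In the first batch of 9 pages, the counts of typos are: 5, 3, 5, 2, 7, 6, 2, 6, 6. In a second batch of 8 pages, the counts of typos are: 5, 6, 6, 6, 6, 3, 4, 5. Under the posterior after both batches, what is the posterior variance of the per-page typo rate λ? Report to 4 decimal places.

0.1961

With a Gamma(shape α, rate β) prior, the Poisson likelihood is conjugate: the posterior is Gamma(α + ΣXᵢ, β + n).
Batch 1: sum of counts S = 42 over n = 9 pages.
After batch 1: Gamma(α+S, β+n) = Gamma(14.5+42, 5.3+9) = Gamma(56.5, 14.3).
Batch 2: sum of counts S = 41 over n = 8 pages.
After batch 2: Gamma(α+S, β+n) = Gamma(56.5+41, 14.3+8) = Gamma(97.5, 22.3).
Var = α/β² = 97.5/22.3² = 0.1961.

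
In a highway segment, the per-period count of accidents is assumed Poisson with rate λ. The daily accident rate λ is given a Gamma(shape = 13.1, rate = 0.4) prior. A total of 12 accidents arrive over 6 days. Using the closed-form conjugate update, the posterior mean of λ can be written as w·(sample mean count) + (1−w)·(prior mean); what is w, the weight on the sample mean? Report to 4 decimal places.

With a Gamma(shape α, rate β) prior, the Poisson likelihood is conjugate: the posterior is Gamma(α + ΣXᵢ, β + n).
Posterior mean = (α₀+S)/(β₀+n) = [n/(β₀+n)]·(S/n) + [β₀/(β₀+n)]·(α₀/β₀), so only n and β₀ enter the weight.
Weight on data w = n/(β₀+n) = 6/(0.4+6) = 6/6.4 = 0.9375.

0.9375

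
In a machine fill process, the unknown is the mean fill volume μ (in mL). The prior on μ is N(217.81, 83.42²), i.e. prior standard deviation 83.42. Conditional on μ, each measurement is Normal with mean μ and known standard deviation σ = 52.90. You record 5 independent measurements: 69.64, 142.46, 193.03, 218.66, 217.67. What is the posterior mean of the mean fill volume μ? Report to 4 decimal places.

For Normal data with known variance σ², a Normal(μ₀, σ₀²) prior on μ is conjugate. Posterior precision = 1/σ₀² + n/σ²; posterior mean is the precision-weighted average of μ₀ and x̄.
Σxᵢ = 69.64 + 142.46 + 193.03 + 218.66 + 217.67 = 841.46, so n·x̄ = 841.46.
σ₀² = 83.42² = 6958.8964, σ² = 52.90² = 2798.41; σ² + n·σ₀² = 2798.41 + 5·6958.8964 = 37592.892.
Posterior mean = (μ₀/σ₀² + n·x̄/σ²)/(1/σ₀² + n/σ²) = (σ²·μ₀ + σ₀²·n·x̄)/(σ² + n·σ₀²) = (2798.41·217.81 + 6958.8964·841.46)/37592.892 = 6465154.646844/37592.892 = 171.9781.

171.9781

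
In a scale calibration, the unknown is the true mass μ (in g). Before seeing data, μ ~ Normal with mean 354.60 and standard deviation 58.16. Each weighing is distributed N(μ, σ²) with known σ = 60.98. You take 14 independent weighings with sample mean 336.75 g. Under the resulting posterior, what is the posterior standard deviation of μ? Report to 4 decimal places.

15.6931

For Normal data with known variance σ², a Normal(μ₀, σ₀²) prior on μ is conjugate. Posterior precision = 1/σ₀² + n/σ²; posterior mean is the precision-weighted average of μ₀ and x̄.
σ₀² = 58.16² = 3382.5856, σ² = 60.98² = 3718.5604; σ² + n·σ₀² = 3718.5604 + 14·3382.5856 = 51074.7588.
Posterior precision = 1/σ₀² + n/σ² = 1/3382.5856 + 14/3718.5604 = (σ² + n·σ₀²)/(σ₀²σ²) = 51074.7588/(3382.5856·3718.5604); posterior variance σₙ² = σ₀²σ²/(σ² + n·σ₀²) = 3382.5856·3718.5604/51074.7588 = 246.273290.
Posterior SD = √σₙ² = √(3382.5856·3718.5604/51074.7588) = 15.6931.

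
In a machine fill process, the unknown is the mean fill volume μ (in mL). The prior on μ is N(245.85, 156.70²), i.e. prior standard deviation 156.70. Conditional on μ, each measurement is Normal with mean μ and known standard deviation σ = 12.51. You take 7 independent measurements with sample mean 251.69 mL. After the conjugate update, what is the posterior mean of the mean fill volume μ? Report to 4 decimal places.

For Normal data with known variance σ², a Normal(μ₀, σ₀²) prior on μ is conjugate. Posterior precision = 1/σ₀² + n/σ²; posterior mean is the precision-weighted average of μ₀ and x̄.
n·x̄ = 7·251.69 = 1761.83.
σ₀² = 156.70² = 24554.89, σ² = 12.51² = 156.5001; σ² + n·σ₀² = 156.5001 + 7·24554.89 = 172040.7301.
Posterior mean = (μ₀/σ₀² + n·x̄/σ²)/(1/σ₀² + n/σ²) = (σ²·μ₀ + σ₀²·n·x̄)/(σ² + n·σ₀²) = (156.5001·245.85 + 24554.89·1761.83)/172040.7301 = 43300017.398285/172040.7301 = 251.6847.

251.6847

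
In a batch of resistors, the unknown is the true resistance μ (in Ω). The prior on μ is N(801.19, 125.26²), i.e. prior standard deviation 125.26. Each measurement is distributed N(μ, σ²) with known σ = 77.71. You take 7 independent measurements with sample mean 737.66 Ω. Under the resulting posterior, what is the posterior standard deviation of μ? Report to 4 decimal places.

28.5960

For Normal data with known variance σ², a Normal(μ₀, σ₀²) prior on μ is conjugate. Posterior precision = 1/σ₀² + n/σ²; posterior mean is the precision-weighted average of μ₀ and x̄.
σ₀² = 125.26² = 15690.0676, σ² = 77.71² = 6038.8441; σ² + n·σ₀² = 6038.8441 + 7·15690.0676 = 115869.3173.
Posterior precision = 1/σ₀² + n/σ² = 1/15690.0676 + 7/6038.8441 = (σ² + n·σ₀²)/(σ₀²σ²) = 115869.3173/(15690.0676·6038.8441); posterior variance σₙ² = σ₀²σ²/(σ² + n·σ₀²) = 15690.0676·6038.8441/115869.3173 = 817.730477.
Posterior SD = √σₙ² = √(15690.0676·6038.8441/115869.3173) = 28.5960.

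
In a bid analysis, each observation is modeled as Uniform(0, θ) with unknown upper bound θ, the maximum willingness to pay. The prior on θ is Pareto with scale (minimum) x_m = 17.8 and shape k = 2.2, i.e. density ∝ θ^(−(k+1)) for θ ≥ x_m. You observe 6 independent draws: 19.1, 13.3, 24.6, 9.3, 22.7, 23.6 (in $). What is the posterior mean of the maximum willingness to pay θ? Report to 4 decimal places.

28.0167

A Pareto(scale x_m, shape k) prior on the upper bound θ of Uniform(0, θ) is conjugate: posterior is Pareto(max(x_m, max xᵢ), k + n).
Sample maximum = 24.6; prior scale x_m = 17.8 → posterior scale = max = 24.6.
Posterior shape = 2.2 + 6 = 8.2.
E[θ|data] = k·x_m/(k−1) = 8.2·24.6/7.2 = 28.0167.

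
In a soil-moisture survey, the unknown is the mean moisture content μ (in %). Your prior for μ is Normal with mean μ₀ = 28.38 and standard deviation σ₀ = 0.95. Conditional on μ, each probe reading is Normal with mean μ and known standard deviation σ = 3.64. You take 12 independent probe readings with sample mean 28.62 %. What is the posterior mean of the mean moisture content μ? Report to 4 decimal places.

For Normal data with known variance σ², a Normal(μ₀, σ₀²) prior on μ is conjugate. Posterior precision = 1/σ₀² + n/σ²; posterior mean is the precision-weighted average of μ₀ and x̄.
n·x̄ = 12·28.62 = 343.44.
σ₀² = 0.95² = 0.9025, σ² = 3.64² = 13.2496; σ² + n·σ₀² = 13.2496 + 12·0.9025 = 24.0796.
Posterior mean = (μ₀/σ₀² + n·x̄/σ²)/(1/σ₀² + n/σ²) = (σ²·μ₀ + σ₀²·n·x̄)/(σ² + n·σ₀²) = (13.2496·28.38 + 0.9025·343.44)/24.0796 = 685.978248/24.0796 = 28.4879.

28.4879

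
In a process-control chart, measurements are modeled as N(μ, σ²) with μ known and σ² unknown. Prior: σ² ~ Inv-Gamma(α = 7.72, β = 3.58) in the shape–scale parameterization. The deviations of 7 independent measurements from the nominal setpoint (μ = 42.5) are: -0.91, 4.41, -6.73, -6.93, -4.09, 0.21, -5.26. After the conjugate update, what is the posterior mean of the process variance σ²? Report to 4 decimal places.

With known mean μ and an Inverse-Gamma(α, β) prior on σ², the Normal likelihood is conjugate: posterior is Inv-Gamma(α + n/2, β + Σ(xᵢ−μ)²/2).
Σ(xᵢ−μ)² = (-0.91)² + (4.41)² + (-6.73)² + (-6.93)² + (-4.09)² + (0.21)² + (-5.26)² = 158.0338.
Posterior: Inv-Gamma(7.72 + 7/2, 3.58 + 158.0338/2) = Inv-Gamma(11.22, 82.59690).
E[σ²|data] = β/(α−1) = 82.59690/10.22 = 8.0819.

8.0819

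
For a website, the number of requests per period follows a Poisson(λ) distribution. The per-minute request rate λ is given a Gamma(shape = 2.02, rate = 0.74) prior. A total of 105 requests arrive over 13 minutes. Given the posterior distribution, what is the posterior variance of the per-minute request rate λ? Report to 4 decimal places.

With a Gamma(shape α, rate β) prior, the Poisson likelihood is conjugate: the posterior is Gamma(α + ΣXᵢ, β + n).
Posterior: Gamma(α+S, β+n) = Gamma(2.02+105, 0.74+13) = Gamma(107.02, 13.74).
Var = α/β² = 107.02/13.74² = 0.5669.

0.5669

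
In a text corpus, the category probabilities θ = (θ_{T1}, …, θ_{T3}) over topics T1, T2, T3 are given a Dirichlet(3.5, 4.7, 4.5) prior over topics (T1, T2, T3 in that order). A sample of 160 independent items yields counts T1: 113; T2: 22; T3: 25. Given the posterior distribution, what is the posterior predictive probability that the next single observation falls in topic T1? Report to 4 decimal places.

The Dirichlet prior is conjugate to the Multinomial likelihood: each posterior αⱼ = prior αⱼ + observed count nⱼ.
Posterior concentration: (116.5, 26.7, 29.5), total = 172.7.
P(next = T1 | data) = α_{T1}/Σα = 0.6746.

0.6746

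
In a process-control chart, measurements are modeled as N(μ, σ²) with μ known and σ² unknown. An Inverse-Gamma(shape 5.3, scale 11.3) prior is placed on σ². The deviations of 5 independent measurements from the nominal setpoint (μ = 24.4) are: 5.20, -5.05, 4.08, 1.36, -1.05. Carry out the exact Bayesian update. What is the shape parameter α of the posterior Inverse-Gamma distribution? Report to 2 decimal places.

With known mean μ and an Inverse-Gamma(α, β) prior on σ², the Normal likelihood is conjugate: posterior is Inv-Gamma(α + n/2, β + Σ(xᵢ−μ)²/2).
Σ(xᵢ−μ)² = (5.20)² + (-5.05)² + (4.08)² + (1.36)² + (-1.05)² = 72.1410.
Posterior: Inv-Gamma(5.3 + 5/2, 11.3 + 72.1410/2) = Inv-Gamma(7.80, 47.37050).
Posterior α = 7.80.

7.80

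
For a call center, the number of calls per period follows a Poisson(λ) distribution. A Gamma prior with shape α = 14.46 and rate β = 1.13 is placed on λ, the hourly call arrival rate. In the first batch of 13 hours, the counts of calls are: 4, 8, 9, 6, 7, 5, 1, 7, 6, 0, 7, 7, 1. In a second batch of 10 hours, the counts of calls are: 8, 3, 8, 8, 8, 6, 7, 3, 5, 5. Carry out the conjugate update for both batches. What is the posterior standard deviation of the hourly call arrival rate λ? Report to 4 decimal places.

With a Gamma(shape α, rate β) prior, the Poisson likelihood is conjugate: the posterior is Gamma(α + ΣXᵢ, β + n).
Batch 1: sum of counts S = 68 over n = 13 hours.
After batch 1: Gamma(α+S, β+n) = Gamma(14.46+68, 1.13+13) = Gamma(82.46, 14.13).
Batch 2: sum of counts S = 61 over n = 10 hours.
After batch 2: Gamma(α+S, β+n) = Gamma(82.46+61, 14.13+10) = Gamma(143.46, 24.13).
SD = √α/β = √143.46/24.13 = 0.4964.

0.4964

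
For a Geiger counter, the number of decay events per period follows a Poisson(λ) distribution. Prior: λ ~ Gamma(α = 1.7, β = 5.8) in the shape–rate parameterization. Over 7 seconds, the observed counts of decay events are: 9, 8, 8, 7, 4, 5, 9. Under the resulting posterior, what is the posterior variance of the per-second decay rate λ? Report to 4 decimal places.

With a Gamma(shape α, rate β) prior, the Poisson likelihood is conjugate: the posterior is Gamma(α + ΣXᵢ, β + n).
Sum of counts S = 50 over n = 7 seconds.
Posterior: Gamma(α+S, β+n) = Gamma(1.7+50, 5.8+7) = Gamma(51.7, 12.8).
Var = α/β² = 51.7/12.8² = 0.3156.

0.3156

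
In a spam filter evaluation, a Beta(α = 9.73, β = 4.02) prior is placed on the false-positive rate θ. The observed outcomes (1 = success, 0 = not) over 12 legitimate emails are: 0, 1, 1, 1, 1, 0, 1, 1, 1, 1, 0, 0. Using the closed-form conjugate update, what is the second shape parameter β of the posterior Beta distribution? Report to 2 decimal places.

8.02

The Beta prior is conjugate to a Binomial/Bernoulli likelihood; the update adds successes to α and failures to β.
Posterior: Beta(α+k, β+n−k) = Beta(9.73+8, 4.02+4) = Beta(17.73, 8.02).
Posterior β = 8.02.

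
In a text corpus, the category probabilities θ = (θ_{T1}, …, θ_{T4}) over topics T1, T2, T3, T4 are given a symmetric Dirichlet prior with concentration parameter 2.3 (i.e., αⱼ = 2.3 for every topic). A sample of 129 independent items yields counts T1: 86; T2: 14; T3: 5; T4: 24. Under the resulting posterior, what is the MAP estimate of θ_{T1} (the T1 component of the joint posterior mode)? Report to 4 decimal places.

The Dirichlet prior is conjugate to the Multinomial likelihood: each posterior αⱼ = prior αⱼ + observed count nⱼ.
Posterior concentration: (88.3, 16.3, 7.3, 26.3), total = 138.2.
Joint mode component: (α_{T1}−1)/(Σα−K) = 87.3/134.2 = 0.6505.

0.6505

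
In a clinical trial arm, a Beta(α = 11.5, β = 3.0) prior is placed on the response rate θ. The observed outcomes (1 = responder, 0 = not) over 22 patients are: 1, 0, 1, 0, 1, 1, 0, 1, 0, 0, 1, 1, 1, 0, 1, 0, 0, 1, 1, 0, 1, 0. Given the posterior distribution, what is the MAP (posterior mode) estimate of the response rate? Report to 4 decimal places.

The Beta prior is conjugate to a Binomial/Bernoulli likelihood; the update adds successes to α and failures to β.
Posterior: Beta(α+k, β+n−k) = Beta(11.5+12, 3.0+10) = Beta(23.5, 13.0).
Mode of Beta(a,b) for a,b>1 is (a−1)/(a+b−2) = 22.5/34.5 = 0.6522.

0.6522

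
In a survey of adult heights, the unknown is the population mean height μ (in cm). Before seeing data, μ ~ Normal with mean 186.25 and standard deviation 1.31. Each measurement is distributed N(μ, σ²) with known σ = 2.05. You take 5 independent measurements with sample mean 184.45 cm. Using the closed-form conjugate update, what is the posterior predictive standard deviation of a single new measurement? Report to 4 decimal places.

2.1833

For Normal data with known variance σ², a Normal(μ₀, σ₀²) prior on μ is conjugate. Posterior precision = 1/σ₀² + n/σ²; posterior mean is the precision-weighted average of μ₀ and x̄.
σ₀² = 1.31² = 1.7161, σ² = 2.05² = 4.2025; σ² + n·σ₀² = 4.2025 + 5·1.7161 = 12.783.
Posterior precision = 1/σ₀² + n/σ² = 1/1.7161 + 5/4.2025 = (σ² + n·σ₀²)/(σ₀²σ²) = 12.783/(1.7161·4.2025); posterior variance σₙ² = σ₀²σ²/(σ² + n·σ₀²) = 1.7161·4.2025/12.783 = 0.564180.
Predictive variance for one new observation = σₙ² + σ² = 1.7161·4.2025/12.783 + 4.2025 = σ²·(σ₀² + 12.783)/12.783 = 4.2025·14.4991/12.783 = 4.766680; SD = √(4.2025·14.4991/12.783) = 2.1833.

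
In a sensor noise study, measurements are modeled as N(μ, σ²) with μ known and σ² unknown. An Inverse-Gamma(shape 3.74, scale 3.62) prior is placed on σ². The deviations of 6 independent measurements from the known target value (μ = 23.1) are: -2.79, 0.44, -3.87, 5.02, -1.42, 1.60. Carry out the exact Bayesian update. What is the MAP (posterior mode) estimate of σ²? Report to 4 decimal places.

With known mean μ and an Inverse-Gamma(α, β) prior on σ², the Normal likelihood is conjugate: posterior is Inv-Gamma(α + n/2, β + Σ(xᵢ−μ)²/2).
Σ(xᵢ−μ)² = (-2.79)² + (0.44)² + (-3.87)² + (5.02)² + (-1.42)² + (1.60)² = 52.7314.
Posterior: Inv-Gamma(3.74 + 6/2, 3.62 + 52.7314/2) = Inv-Gamma(6.74, 29.98570).
Mode = β/(α+1) = 29.98570/7.74 = 3.8741.

3.8741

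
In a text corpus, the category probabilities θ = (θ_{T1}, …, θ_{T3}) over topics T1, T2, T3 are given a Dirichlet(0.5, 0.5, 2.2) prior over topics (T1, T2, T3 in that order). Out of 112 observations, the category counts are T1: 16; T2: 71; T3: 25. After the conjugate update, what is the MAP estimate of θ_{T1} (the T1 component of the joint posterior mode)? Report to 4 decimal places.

The Dirichlet prior is conjugate to the Multinomial likelihood: each posterior αⱼ = prior αⱼ + observed count nⱼ.
Posterior concentration: (16.5, 71.5, 27.2), total = 115.2.
Joint mode component: (α_{T1}−1)/(Σα−K) = 15.5/112.2 = 0.1381.

0.1381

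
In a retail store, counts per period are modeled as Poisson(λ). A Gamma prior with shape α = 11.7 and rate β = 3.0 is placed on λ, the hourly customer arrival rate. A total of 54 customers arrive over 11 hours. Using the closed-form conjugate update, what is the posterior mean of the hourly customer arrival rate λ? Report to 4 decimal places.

4.6929

With a Gamma(shape α, rate β) prior, the Poisson likelihood is conjugate: the posterior is Gamma(α + ΣXᵢ, β + n).
Posterior: Gamma(α+S, β+n) = Gamma(11.7+54, 3.0+11) = Gamma(65.7, 14.0).
Posterior mean = α/β = 65.7/14.0 = 4.6929.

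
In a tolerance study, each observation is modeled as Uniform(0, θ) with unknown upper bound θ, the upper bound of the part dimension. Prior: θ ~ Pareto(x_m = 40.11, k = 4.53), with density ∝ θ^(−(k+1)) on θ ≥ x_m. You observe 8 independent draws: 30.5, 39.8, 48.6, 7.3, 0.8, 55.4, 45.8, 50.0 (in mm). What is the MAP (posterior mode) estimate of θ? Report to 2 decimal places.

A Pareto(scale x_m, shape k) prior on the upper bound θ of Uniform(0, θ) is conjugate: posterior is Pareto(max(x_m, max xᵢ), k + n).
Sample maximum = 55.4; prior scale x_m = 40.11 → posterior scale = max = 55.40.
Posterior shape = 4.53 + 8 = 12.53.
The Pareto density is decreasing on [x_m, ∞), so the mode is x_m = 55.40.

55.40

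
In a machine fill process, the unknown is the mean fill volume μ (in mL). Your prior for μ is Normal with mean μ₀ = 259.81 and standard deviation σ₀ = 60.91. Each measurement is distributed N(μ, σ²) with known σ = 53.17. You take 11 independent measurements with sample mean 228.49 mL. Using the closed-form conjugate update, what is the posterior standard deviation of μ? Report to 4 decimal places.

15.5034

For Normal data with known variance σ², a Normal(μ₀, σ₀²) prior on μ is conjugate. Posterior precision = 1/σ₀² + n/σ²; posterior mean is the precision-weighted average of μ₀ and x̄.
σ₀² = 60.91² = 3710.0281, σ² = 53.17² = 2827.0489; σ² + n·σ₀² = 2827.0489 + 11·3710.0281 = 43637.358.
Posterior precision = 1/σ₀² + n/σ² = 1/3710.0281 + 11/2827.0489 = (σ² + n·σ₀²)/(σ₀²σ²) = 43637.358/(3710.0281·2827.0489); posterior variance σₙ² = σ₀²σ²/(σ² + n·σ₀²) = 3710.0281·2827.0489/43637.358 = 240.354397.
Posterior SD = √σₙ² = √(3710.0281·2827.0489/43637.358) = 15.5034.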